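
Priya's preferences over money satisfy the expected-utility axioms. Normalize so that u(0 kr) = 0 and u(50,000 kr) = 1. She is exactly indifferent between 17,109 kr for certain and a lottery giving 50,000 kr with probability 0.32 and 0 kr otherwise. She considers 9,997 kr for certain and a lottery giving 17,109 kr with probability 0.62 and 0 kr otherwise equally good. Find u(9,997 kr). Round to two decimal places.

The first gamble pins u(17,109 kr): it must equal 0.32·1 + 0.68·0 = 0.32.
Then u(9,997 kr) = 0.62·u(17,109 kr) + 0.38·u(0 kr) = 0.62·0.32 + 0.38·0.00 = 0.1984.

0.20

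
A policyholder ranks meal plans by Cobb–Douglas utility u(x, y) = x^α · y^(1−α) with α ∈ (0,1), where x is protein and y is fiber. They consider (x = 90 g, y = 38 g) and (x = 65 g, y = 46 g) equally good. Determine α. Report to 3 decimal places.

α ≈ 0.370

The Cobb–Douglas utilities coincide, so 90^α·38^(1−α) = 65^α·46^(1−α).
Rearrange to (90/65)^α = (46/38)^(1−α) and take logs: α·0.325422 = (1−α)·0.191055.
Thus α·(0.516477) = 0.191055, so α = 0.191055/0.516477 ≈ 0.370.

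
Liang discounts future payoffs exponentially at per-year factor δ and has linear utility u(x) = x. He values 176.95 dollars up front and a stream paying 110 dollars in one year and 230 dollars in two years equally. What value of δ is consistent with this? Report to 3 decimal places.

Equating present values: 176.95 = 110δ + 230δ².
Rearranged: 230δ² + 110δ − 176.95 = 0.
The positive root is δ = [−110 + √(110² + 4·230·176.95)] / (2·230) = (−110 + 418.203)/460 ≈ 0.670.

δ ≈ 0.670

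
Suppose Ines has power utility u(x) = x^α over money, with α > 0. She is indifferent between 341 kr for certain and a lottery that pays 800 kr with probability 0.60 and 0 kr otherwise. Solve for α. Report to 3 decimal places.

The lottery's expected utility is 0.60·u(800) + 0.40·u(0) = 0.60·800^α (since u(0) = 0 for α > 0).
Setting u(341) equal to that: 341^α = 0.60·800^α ⇒ (341/800)^α = 0.60.
α = ln(0.60) / ln(341/800) = -0.510826/-0.852729 ≈ 0.599.

α ≈ 0.599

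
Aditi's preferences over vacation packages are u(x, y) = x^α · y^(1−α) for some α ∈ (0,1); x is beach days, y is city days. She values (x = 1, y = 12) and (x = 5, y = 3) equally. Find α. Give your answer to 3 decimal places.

Indifference: 1^α · 12^(1−α) = 5^α · 3^(1−α).
(1/5)^α = (3/12)^(1−α); take logs: α·ln(1/5) = (1−α)·ln(3/12), i.e. α·-1.609438 = (1−α)·-1.386294.
So α/(1−α) = (-1.386294)/(-1.609438) = 0.861353, and α = 0.861353/1.861353 ≈ 0.463.

α ≈ 0.463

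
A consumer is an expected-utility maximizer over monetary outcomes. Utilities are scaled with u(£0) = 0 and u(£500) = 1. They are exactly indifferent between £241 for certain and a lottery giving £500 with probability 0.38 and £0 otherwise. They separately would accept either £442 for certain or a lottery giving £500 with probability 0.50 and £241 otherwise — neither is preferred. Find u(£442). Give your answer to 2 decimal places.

From the first indifference, u(£241) = 0.38·u(£500) + 0.62·u(£0) = 0.38·1 + 0.62·0 = 0.38.
The second indifference gives u(£442) = 0.50·u(£500) + 0.50·u(£241) = 0.50·1.00 + 0.50·0.38 = 0.6900.

0.69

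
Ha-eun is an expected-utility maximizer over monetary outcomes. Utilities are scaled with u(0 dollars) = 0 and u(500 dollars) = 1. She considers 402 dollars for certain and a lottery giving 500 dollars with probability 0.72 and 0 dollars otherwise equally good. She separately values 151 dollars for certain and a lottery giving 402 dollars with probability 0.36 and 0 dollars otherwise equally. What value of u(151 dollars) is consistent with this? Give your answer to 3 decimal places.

0.259

First, u(402 dollars) = 0.72·u(500 dollars) + 0.28·u(0 dollars) = 0.72.
Then u(151 dollars) = 0.36·u(402 dollars) + 0.64·u(0 dollars) = 0.36·0.72 + 0.64·0.00 = 0.2592.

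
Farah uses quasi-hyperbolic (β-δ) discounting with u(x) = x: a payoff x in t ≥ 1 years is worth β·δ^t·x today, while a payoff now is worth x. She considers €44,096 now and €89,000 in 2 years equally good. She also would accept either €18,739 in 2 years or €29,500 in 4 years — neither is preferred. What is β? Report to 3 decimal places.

β ≈ 0.780

The second indifference involves only future payoffs, so β cancels: β·δ^2·18739 = β·δ^4·29500, giving δ^2 = 18739/29500 = 0.63522, so δ = 0.79701.
Substituting δ into 44096 = β·δ^2·89000: β = 44096/(56534.610) ≈ 0.780.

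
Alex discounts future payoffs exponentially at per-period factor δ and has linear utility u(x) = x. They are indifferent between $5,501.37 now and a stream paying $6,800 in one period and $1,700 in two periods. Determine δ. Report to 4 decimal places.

The stream is worth 6800δ + 1700δ² today, so 6800δ + 1700δ² = 5501.37.
That is, 1700δ² + 6800δ − 5501.37 = 0, a quadratic in δ.
δ = (−6800 + √(6800² + 4·1700·5501.37)) / (2·1700) = (−6800 + √83649316.00) / 3400 ≈ 0.6900.

δ ≈ 0.6900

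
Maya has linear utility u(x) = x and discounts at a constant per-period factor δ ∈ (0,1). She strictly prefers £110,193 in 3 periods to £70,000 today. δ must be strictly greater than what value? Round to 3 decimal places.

δ > 0.860

The preference means 70000 < δ^3·110193.
So δ^3 > 70000/110193 = 0.63525; taking the cube root of both positive sides preserves the inequality.
δ > 0.63525^(1/3) = 0.860.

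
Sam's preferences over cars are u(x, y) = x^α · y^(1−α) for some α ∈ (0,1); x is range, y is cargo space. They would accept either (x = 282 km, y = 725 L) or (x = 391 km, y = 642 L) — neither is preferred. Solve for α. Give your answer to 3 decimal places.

α ≈ 0.271

Indifference: 282^α · 725^(1−α) = 391^α · 642^(1−α).
(282/391)^α = (642/725)^(1−α); take logs: α·ln(282/391) = (1−α)·ln(642/725), i.e. α·-0.326800 = (1−α)·-0.121583.
With A = -0.326800 and B = -0.121583: α·A = (1−α)·B, so α = B/(A+B) = -0.121583/-0.448383 ≈ 0.271.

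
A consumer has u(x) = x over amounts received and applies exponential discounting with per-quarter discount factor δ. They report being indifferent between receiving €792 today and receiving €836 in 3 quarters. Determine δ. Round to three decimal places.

The payoff in 3 quarters is discounted by δ^3, so u(792) = δ^3·u(836) and δ^3 = u(792)/u(836).
With u(x) = x: δ^3 = 792/836 = 0.94737.
So δ = 0.94737^(1/3) ≈ 0.982.

δ ≈ 0.982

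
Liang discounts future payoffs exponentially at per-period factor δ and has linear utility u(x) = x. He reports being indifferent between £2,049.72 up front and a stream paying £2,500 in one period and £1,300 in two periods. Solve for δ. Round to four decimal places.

Present value of the stream is 2500·δ + 1300·δ². Indifference gives 2500δ + 1300δ² = 2049.72.
So 1300δ² + 2500δ − 2049.72 = 0.
The positive root is δ = [−2500 + √(2500² + 4·1300·2049.72)] / (2·1300) = (−2500 + 4112.000)/2600 ≈ 0.6200.

δ ≈ 0.6200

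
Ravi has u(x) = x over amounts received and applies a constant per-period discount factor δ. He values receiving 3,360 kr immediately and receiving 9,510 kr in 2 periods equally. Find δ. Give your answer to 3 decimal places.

Indifference means u(3360) = δ^2 · u(9510), so δ^2 = u(3360)/u(9510).
With u(x) = x: δ^2 = 3360/9510 = 0.35331.
So δ = 0.35331^(1/2) ≈ 0.594.

δ ≈ 0.594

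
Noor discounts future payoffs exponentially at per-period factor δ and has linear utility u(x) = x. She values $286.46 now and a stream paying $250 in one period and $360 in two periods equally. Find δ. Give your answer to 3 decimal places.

δ ≈ 0.610

Equating present values: 286.46 = 250δ + 360δ².
That is, 360δ² + 250δ − 286.46 = 0, a quadratic in δ.
δ = (−250 + √(250² + 4·360·286.46)) / (2·360) = (−250 + √475002.40) / 720 ≈ 0.610.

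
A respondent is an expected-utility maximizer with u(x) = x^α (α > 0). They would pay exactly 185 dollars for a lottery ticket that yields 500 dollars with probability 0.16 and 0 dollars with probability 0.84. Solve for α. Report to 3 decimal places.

α ≈ 1.843

Since u(0) = 0, the lottery's EU is 0.16·500^α.
Equating: 185^α = 0.16·500^α, i.e. 0.3700^α = 0.16.
Taking logs: α·ln(185/500) = ln(0.16), so α = -1.832581 / -0.994252 ≈ 1.843.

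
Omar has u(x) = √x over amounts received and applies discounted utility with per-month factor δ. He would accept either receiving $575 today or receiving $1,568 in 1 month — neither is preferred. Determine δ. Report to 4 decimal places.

The payoff in 1 month is discounted by δ, so u(575) = δ·u(1568) and δ = u(575)/u(1568).
Since u(x) = √x, δ = √(575/1568) = 0.60557.

δ ≈ 0.6056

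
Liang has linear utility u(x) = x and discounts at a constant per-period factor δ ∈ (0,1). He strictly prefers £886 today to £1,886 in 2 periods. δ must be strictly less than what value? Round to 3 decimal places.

δ < 0.685

The preference means 886 > δ^2·1886.
Hence δ^2 < 886/1886 = 0.46978, and x ↦ x^(1/2) is increasing on (0,∞).
δ < 0.46978^(1/2) = 0.685.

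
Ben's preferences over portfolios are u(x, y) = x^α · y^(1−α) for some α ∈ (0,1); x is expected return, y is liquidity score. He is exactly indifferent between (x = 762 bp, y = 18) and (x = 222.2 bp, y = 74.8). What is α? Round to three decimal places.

The Cobb–Douglas utilities coincide, so 762^α·18^(1−α) = 222.2^α·74.8^(1−α).
Taking logs: α·ln 762 + (1−α)·ln 18 = α·ln 222.2 + (1−α)·ln 74.8, i.e. α·1.232369 = (1−α)·1.424446.
With A = 1.232369 and B = 1.424446: α·A = (1−α)·B, so α = B/(A+B) = 1.424446/2.656815 ≈ 0.536.

α ≈ 0.536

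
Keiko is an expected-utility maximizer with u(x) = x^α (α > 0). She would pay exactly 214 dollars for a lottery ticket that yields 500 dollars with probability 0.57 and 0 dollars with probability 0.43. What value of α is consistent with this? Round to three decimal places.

The lottery's expected utility is 0.57·u(500) + 0.43·u(0) = 0.57·500^α (since u(0) = 0 for α > 0).
Indifference: 214^α = 0.57·500^α, so (214/500)^α = 0.57.
α = ln(0.57) / ln(214/500) = -0.562119/-0.848632 ≈ 0.662.

α ≈ 0.662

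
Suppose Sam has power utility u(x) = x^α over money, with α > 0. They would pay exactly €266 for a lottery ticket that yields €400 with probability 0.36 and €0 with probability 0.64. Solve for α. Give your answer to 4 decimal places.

EU(lottery) = 0.36·400^α + 0.64·0 = 0.36·400^α.
Equating: 266^α = 0.36·400^α, i.e. 0.6650^α = 0.36.
Taking logs: α·ln(266/400) = ln(0.36), so α = -1.0216512 / -0.4079682 ≈ 2.5042.

α ≈ 2.5042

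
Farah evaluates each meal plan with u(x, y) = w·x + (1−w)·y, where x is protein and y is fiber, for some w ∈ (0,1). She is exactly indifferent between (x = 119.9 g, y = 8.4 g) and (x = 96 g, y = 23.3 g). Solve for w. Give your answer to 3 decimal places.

Equating utilities: w·119.9 + (1−w)·8.4 = w·96 + (1−w)·23.3.
w·(119.9−96) = (1−w)·(23.3−8.4), i.e. w·23.9 = (1−w)·14.9.
The marginal rate of substitution is 14.9/23.9, so w = 14.9/(23.9+14.9) = 0.384.

w = 0.384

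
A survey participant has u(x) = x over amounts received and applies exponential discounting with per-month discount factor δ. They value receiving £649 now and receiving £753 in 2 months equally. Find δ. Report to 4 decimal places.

δ ≈ 0.9284

Equating discounted utilities: u(649) = δ^2·u(753) ⇒ δ^2 = u(649)/u(753).
With u(x) = x: δ^2 = 649/753 = 0.86189.
Hence δ = (0.86189)^(1/2) = 0.928378.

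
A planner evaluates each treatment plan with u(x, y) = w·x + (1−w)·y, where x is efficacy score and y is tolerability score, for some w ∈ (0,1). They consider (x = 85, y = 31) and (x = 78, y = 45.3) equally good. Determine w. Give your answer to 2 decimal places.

u(85,31) = u(78,45.3) means w·85 + (1−w)·31 = w·78 + (1−w)·45.3.
Rearranging, 7·w − 14.3·(1−w) = 0.
So w/(1−w) = 14.3/7 = 2.0429, giving w = 14.3/(7+14.3) = 0.67.

w = 0.67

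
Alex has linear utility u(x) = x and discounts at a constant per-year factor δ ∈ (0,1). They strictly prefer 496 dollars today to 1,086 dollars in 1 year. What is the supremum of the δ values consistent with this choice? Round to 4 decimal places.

Under u(x) = x this choice says 496 > δ·1086.
So δ < 496/1086 = 0.45672.

δ < 0.4567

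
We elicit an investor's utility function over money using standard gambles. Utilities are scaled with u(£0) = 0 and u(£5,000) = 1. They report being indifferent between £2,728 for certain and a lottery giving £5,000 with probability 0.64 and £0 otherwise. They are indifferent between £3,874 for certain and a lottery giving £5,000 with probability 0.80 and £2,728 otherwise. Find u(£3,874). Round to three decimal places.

First, u(£2,728) = 0.64·u(£5,000) + 0.36·u(£0) = 0.64.
The second indifference gives u(£3,874) = 0.80·u(£5,000) + 0.20·u(£2,728) = 0.80·1.00 + 0.20·0.64 = 0.9280.

0.928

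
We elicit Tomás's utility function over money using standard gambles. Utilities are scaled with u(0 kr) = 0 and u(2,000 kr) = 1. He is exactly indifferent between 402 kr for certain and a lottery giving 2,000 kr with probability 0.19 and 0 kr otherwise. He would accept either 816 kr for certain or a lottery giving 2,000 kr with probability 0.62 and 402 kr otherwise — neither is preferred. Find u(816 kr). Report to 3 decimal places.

0.692

The first gamble pins u(402 kr): it must equal 0.19·1 + 0.81·0 = 0.19.
The second indifference gives u(816 kr) = 0.62·u(2,000 kr) + 0.38·u(402 kr) = 0.62·1.00 + 0.38·0.19 = 0.6922.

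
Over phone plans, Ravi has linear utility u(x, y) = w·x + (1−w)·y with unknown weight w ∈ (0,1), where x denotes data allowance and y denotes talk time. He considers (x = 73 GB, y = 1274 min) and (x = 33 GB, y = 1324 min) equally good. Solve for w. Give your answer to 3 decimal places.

Indifference: w·73 + (1−w)·1274 = w·33 + (1−w)·1324.
Rearranging, 40·w − 50·(1−w) = 0.
Hence w = 50/(40+50) = 50/90 = 0.556.

w = 0.556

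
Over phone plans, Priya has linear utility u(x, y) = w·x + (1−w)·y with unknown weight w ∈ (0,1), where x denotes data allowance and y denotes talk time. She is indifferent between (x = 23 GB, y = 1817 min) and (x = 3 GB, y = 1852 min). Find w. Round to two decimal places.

u(23,1817) = u(3,1852) means w·23 + (1−w)·1817 = w·3 + (1−w)·1852.
Collecting terms: w·20 = (1−w)·35.
The marginal rate of substitution is 35/20, so w = 35/(20+35) = 0.64.

w = 0.64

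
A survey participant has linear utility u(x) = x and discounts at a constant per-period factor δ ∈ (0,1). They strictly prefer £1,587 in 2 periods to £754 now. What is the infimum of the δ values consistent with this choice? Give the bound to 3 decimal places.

The preference means 754 < δ^2·1587.
So δ^2 > 754/1587 = 0.47511; taking the square root of both positive sides preserves the inequality.
δ > 0.47511^(1/2) = 0.689.

δ > 0.689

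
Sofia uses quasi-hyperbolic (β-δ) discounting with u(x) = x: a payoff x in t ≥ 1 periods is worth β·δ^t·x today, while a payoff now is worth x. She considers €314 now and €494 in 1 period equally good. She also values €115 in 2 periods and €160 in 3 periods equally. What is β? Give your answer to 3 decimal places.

β ≈ 0.884

Both payoffs in the second observation are in the future, so β drops out: δ^2·115 = δ^3·160 ⇒ δ = 115/160 = 0.71875.
Substituting δ into 314 = β·δ·494: β = 314/(355.062) ≈ 0.884.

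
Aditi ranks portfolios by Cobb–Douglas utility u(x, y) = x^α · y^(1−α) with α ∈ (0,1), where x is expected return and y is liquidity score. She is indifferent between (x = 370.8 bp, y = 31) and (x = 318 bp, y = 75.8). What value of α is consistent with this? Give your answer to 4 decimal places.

The Cobb–Douglas utilities coincide, so 370.8^α·31^(1−α) = 318^α·75.8^(1−α).
Rearrange to (370.8/318)^α = (75.8/31)^(1−α) and take logs: α·0.1536115 = (1−α)·0.8941111.
So α/(1−α) = (0.8941111)/(0.1536115) = 5.8206000, and α = 5.8206000/6.8206000 ≈ 0.8534.

α ≈ 0.8534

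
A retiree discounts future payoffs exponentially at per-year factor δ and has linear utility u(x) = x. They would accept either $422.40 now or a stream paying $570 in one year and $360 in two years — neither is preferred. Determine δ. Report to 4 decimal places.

δ ≈ 0.5500

The stream is worth 570δ + 360δ² today, so 570δ + 360δ² = 422.40.
That is, 360δ² + 570δ − 422.40 = 0, a quadratic in δ.
The positive root is δ = [−570 + √(570² + 4·360·422.40)] / (2·360) = (−570 + 966.000)/720 ≈ 0.5500.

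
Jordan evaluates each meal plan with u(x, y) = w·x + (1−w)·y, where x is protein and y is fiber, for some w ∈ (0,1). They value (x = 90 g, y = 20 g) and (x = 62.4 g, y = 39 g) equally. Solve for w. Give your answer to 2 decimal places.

w = 0.41

Indifference: w·90 + (1−w)·20 = w·62.4 + (1−w)·39.
Rearranging, 27.6·w − 19·(1−w) = 0.
Hence w = 19/(27.6+19) = 19/46.6 = 0.41.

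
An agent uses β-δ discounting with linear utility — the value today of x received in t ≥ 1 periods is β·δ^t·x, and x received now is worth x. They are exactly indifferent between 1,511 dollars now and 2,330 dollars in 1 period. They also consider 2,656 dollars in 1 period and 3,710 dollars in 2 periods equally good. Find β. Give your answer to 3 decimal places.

The second indifference involves only future payoffs, so β cancels: β·δ^1·2656 = β·δ^2·3710, giving δ = 2656/3710 = 0.71590.
Now use the now-vs-future pair: 1511 = β·δ·2330 gives β = 1511/(0.71590·2330) ≈ 0.906.

β ≈ 0.906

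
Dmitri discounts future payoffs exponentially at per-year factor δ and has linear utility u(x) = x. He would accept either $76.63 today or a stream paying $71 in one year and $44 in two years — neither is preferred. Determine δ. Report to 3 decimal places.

Present value of the stream is 71·δ + 44·δ². Indifference gives 71δ + 44δ² = 76.63.
That is, 44δ² + 71δ − 76.63 = 0, a quadratic in δ.
By the quadratic formula (taking the positive root), δ = (−71 + √18527.88) / 88 ≈ 0.740.

δ ≈ 0.740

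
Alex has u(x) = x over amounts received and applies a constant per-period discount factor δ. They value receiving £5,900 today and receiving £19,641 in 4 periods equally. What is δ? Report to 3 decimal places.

δ ≈ 0.740

The payoff in 4 periods is discounted by δ^4, so u(5900) = δ^4·u(19641) and δ^4 = u(5900)/u(19641).
With u(x) = x: δ^4 = 5900/19641 = 0.30039.
So δ = 0.30039^(1/4) ≈ 0.740.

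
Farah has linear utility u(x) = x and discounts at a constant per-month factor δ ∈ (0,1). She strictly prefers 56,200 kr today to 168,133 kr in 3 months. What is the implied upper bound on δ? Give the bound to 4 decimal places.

δ < 0.6940

Comparing present values: 56200 > δ^3·168133.
Hence δ^3 < 56200/168133 = 0.33426, and x ↦ x^(1/3) is increasing on (0,∞).
δ < 0.33426^(1/3) = 0.6940.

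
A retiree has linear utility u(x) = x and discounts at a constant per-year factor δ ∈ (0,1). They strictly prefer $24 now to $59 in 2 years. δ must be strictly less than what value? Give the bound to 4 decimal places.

Under u(x) = x this choice says 24 > δ^2·59.
Dividing by 59: δ^2 < 0.40678. Both sides are positive, so the square root keeps the direction.
δ < 0.40678^(1/2) = 0.6378.

δ < 0.6378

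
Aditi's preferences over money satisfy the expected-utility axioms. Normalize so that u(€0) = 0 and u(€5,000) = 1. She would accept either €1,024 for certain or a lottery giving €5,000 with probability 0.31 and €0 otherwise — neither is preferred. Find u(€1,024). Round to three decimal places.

The indifference gives u(€1,024) = 0.31·u(€5,000) + 0.69·u(€0) = 0.31·1 + 0.69·0 = 0.31.

0.310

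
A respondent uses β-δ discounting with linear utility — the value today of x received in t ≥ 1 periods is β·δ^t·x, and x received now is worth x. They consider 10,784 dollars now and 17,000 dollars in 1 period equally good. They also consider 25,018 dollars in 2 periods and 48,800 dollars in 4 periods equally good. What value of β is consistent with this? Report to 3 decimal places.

From the later pair, β·δ^2·25018 = β·δ^4·48800; dividing through, δ^2 = 25018/48800 = 0.51266, so δ = 0.71601.
The first indifference: 10784 = β·δ·17000, so β = 10784/(δ·17000) = 10784/(0.71601·17000) ≈ 0.886.

β ≈ 0.886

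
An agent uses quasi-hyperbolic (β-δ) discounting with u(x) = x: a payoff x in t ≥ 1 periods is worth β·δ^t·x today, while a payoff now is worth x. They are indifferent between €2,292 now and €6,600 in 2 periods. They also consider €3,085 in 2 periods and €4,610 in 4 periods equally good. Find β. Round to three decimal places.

β ≈ 0.519

From the later pair, β·δ^2·3085 = β·δ^4·4610; dividing through, δ^2 = 3085/4610 = 0.66920, so δ = 0.81804.
The first indifference: 2292 = β·δ^2·6600, so β = 2292/(δ^2·6600) = 2292/(0.66920·6600) ≈ 0.519.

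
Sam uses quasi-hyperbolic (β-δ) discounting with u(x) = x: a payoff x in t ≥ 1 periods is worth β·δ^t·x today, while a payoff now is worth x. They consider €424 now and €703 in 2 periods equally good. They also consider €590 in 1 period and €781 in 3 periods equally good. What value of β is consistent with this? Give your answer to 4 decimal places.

β ≈ 0.7984

Both payoffs in the second observation are in the future, so β drops out: δ^1·590 = δ^3·781 ⇒ δ^2 = 590/781 = 0.75544, so δ = 0.86916.
The first indifference: 424 = β·δ^2·703, so β = 424/(δ^2·703) = 424/(0.75544·703) ≈ 0.7984.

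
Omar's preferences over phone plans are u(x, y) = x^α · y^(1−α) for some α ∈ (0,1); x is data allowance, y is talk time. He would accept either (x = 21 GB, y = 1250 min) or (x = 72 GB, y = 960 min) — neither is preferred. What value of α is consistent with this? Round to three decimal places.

α ≈ 0.176

Set the two utilities equal: 21^α·1250^(1−α) = 72^α·960^(1−α).
(21/72)^α = (960/1250)^(1−α); take logs: α·ln(21/72) = (1−α)·ln(960/1250), i.e. α·-1.232144 = (1−α)·-0.263966.
So α/(1−α) = (-0.263966)/(-1.232144) = 0.214233, and α = 0.214233/1.214233 ≈ 0.176.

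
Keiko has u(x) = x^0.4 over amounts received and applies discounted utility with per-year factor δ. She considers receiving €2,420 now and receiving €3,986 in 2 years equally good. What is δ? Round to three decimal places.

δ ≈ 0.905

Equating discounted utilities: u(2420) = δ^2·u(3986) ⇒ δ^2 = u(2420)/u(3986).
With u(x) = x^0.4: δ^2 = 2420^0.4/3986^0.4 = (2420/3986)^0.4 = 0.81905.
Hence δ = (0.81905)^(1/2) = 0.90501.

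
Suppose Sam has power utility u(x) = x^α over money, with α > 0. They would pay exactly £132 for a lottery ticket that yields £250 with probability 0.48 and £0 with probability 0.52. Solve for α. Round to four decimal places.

α ≈ 1.1492

EU(lottery) = 0.48·250^α + 0.52·0 = 0.48·250^α.
Setting u(132) equal to that: 132^α = 0.48·250^α ⇒ (132/250)^α = 0.48.
Take logs: α = ln 0.48 / ln(132/250) ≈ 1.149235.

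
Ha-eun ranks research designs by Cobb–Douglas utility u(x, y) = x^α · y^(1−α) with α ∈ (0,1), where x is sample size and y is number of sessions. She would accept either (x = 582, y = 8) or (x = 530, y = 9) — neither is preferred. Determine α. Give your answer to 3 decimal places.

α ≈ 0.557

Set the two utilities equal: 582^α·8^(1−α) = 530^α·9^(1−α).
(582/530)^α = (9/8)^(1−α); take logs: α·ln(582/530) = (1−α)·ln(9/8), i.e. α·0.093593 = (1−α)·0.117783.
Thus α·(0.211376) = 0.117783, so α = 0.117783/0.211376 ≈ 0.557.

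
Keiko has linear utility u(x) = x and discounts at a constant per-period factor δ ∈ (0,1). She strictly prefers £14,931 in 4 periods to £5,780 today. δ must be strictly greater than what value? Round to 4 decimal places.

The preference means 5780 < δ^4·14931.
So δ^4 > 5780/14931 = 0.38711; taking the 4th root of both positive sides preserves the inequality.
δ > 0.38711^(1/4) = 0.7888.

δ > 0.7888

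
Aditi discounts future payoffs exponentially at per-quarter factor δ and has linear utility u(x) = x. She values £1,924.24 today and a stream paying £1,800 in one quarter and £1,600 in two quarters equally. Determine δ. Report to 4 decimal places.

δ ≈ 0.6700

The stream is worth 1800δ + 1600δ² today, so 1800δ + 1600δ² = 1924.24.
So 1600δ² + 1800δ − 1924.24 = 0.
δ = (−1800 + √(1800² + 4·1600·1924.24)) / (2·1600) = (−1800 + √15555136.00) / 3200 ≈ 0.6700.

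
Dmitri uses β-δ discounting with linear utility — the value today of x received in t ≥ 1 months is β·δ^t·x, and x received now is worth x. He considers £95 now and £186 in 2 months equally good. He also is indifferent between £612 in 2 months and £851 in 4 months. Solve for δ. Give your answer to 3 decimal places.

The second indifference involves only future payoffs, so β cancels: β·δ^2·612 = β·δ^4·851, giving δ^2 = 612/851 = 0.71915, so δ = 0.84803.

δ ≈ 0.848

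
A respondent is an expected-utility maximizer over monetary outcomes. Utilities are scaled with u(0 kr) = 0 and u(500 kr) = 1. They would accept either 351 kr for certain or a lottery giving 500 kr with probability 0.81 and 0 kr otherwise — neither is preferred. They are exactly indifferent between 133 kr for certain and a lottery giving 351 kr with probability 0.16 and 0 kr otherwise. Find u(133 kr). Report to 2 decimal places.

0.13

First, u(351 kr) = 0.81·u(500 kr) + 0.19·u(0 kr) = 0.81.
Then u(133 kr) = 0.16·u(351 kr) + 0.84·u(0 kr) = 0.16·0.81 + 0.84·0.00 = 0.1296.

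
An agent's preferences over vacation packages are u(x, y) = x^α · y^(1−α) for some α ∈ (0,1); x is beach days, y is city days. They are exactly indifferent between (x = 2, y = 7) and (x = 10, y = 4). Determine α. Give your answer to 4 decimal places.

The Cobb–Douglas utilities coincide, so 2^α·7^(1−α) = 10^α·4^(1−α).
(2/10)^α = (4/7)^(1−α); take logs: α·ln(2/10) = (1−α)·ln(4/7), i.e. α·-1.6094379 = (1−α)·-0.5596158.
With A = -1.6094379 and B = -0.5596158: α·A = (1−α)·B, so α = B/(A+B) = -0.5596158/-2.1690537 ≈ 0.2580.

α ≈ 0.2580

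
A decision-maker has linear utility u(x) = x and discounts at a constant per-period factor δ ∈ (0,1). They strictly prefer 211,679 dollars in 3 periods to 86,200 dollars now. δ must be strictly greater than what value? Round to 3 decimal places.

δ > 0.741

The preference means 86200 < δ^3·211679.
Dividing by 211679: δ^3 > 0.40722. Both sides are positive, so the cube root keeps the direction.
δ > (86200/211679)^(1/3) ≈ 0.741.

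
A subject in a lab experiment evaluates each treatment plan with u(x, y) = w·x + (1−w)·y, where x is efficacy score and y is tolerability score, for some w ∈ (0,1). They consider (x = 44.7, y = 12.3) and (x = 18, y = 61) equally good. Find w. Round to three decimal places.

w = 0.646

Indifference: w·44.7 + (1−w)·12.3 = w·18 + (1−w)·61.
Collecting terms: w·26.7 = (1−w)·48.7.
So w/(1−w) = 48.7/26.7 = 1.8240, giving w = 48.7/(26.7+48.7) = 0.646.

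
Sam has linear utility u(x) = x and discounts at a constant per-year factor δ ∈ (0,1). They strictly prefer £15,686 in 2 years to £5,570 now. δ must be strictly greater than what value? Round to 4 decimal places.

δ > 0.5959

Under u(x) = x this choice says 5570 < δ^2·15686.
So δ^2 > 5570/15686 = 0.35509; taking the square root of both positive sides preserves the inequality.
δ > 0.35509^(1/2) = 0.5959.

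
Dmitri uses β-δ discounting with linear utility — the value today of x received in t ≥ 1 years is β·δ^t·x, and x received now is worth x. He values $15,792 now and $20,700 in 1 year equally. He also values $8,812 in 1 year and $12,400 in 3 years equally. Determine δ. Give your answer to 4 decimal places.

δ ≈ 0.8430

Both payoffs in the second observation are in the future, so β drops out: δ^1·8812 = δ^3·12400 ⇒ δ^2 = 8812/12400 = 0.71065, so δ = 0.84300.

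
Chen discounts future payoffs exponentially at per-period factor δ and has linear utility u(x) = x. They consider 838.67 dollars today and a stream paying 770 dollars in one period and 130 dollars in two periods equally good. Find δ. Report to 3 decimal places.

Equating present values: 838.67 = 770δ + 130δ².
Rearranged: 130δ² + 770δ − 838.67 = 0.
δ = (−770 + √(770² + 4·130·838.67)) / (2·130) = (−770 + √1029008.40) / 260 ≈ 0.940.

δ ≈ 0.940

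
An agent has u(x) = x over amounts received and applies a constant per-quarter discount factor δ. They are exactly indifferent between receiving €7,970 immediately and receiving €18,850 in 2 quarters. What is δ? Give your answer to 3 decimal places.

δ ≈ 0.650

Indifference means u(7970) = δ^2 · u(18850), so δ^2 = u(7970)/u(18850).
With u(x) = x: δ^2 = 7970/18850 = 0.42281.
Taking the square root: δ = 0.42281^(1/2) ≈ 0.650.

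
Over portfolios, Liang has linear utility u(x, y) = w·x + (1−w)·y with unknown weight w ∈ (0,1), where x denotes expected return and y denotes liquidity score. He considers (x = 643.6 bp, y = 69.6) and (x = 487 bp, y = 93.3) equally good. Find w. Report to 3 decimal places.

Equating utilities: w·643.6 + (1−w)·69.6 = w·487 + (1−w)·93.3.
Rearranging, 156.6·w − 23.7·(1−w) = 0.
The marginal rate of substitution is 23.7/156.6, so w = 23.7/(156.6+23.7) = 0.131.

w = 0.131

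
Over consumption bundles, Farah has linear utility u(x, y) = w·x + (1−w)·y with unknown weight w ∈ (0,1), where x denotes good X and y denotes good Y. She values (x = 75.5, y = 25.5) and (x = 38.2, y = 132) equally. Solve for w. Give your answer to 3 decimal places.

w = 0.741

Indifference: w·75.5 + (1−w)·25.5 = w·38.2 + (1−w)·132.
Collecting terms: w·37.3 = (1−w)·106.5.
Hence w = 106.5/(37.3+106.5) = 106.5/143.8 = 0.741.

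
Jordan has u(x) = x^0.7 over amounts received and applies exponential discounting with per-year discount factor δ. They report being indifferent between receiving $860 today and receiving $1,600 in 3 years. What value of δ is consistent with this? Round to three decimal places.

The payoff in 3 years is discounted by δ^3, so u(860) = δ^3·u(1600) and δ^3 = u(860)/u(1600).
Since u(x) = x^0.7, δ^3 = (860/1600)^0.7 = 0.53750^0.7 = 0.64754.
Hence δ = (0.64754)^(1/3) = 0.86514.

δ ≈ 0.865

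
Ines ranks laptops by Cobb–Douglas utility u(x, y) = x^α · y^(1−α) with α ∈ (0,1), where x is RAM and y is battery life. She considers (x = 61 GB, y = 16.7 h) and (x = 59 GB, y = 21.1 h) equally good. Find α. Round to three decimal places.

The Cobb–Douglas utilities coincide, so 61^α·16.7^(1−α) = 59^α·21.1^(1−α).
Taking logs: α·ln 61 + (1−α)·ln 16.7 = α·ln 59 + (1−α)·ln 21.1, i.e. α·0.033336 = (1−α)·0.233864.
With A = 0.033336 and B = 0.233864: α·A = (1−α)·B, so α = B/(A+B) = 0.233864/0.267200 ≈ 0.875.

α ≈ 0.875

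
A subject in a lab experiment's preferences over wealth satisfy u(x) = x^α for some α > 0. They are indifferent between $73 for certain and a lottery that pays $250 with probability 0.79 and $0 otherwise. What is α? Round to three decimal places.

α ≈ 0.191

The lottery's expected utility is 0.79·u(250) + 0.21·u(0) = 0.79·250^α (since u(0) = 0 for α > 0).
Indifference: 73^α = 0.79·250^α, so (73/250)^α = 0.79.
α = ln(0.79) / ln(73/250) = -0.235722/-1.231001 ≈ 0.191.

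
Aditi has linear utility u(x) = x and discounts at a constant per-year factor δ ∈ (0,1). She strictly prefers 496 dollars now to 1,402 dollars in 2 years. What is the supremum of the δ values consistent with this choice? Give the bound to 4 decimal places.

The preference means 496 > δ^2·1402.
Dividing by 1402: δ^2 < 0.35378. Both sides are positive, so the square root keeps the direction.
δ < (496/1402)^(1/2) ≈ 0.5948.

δ < 0.5948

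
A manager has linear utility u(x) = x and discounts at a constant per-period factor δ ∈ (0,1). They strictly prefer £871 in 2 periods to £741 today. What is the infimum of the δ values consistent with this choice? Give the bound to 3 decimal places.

δ > 0.922

Under u(x) = x this choice says 741 < δ^2·871.
Hence δ^2 > 741/871 = 0.85075, and x ↦ x^(1/2) is increasing on (0,∞).
δ > (741/871)^(1/2) ≈ 0.922.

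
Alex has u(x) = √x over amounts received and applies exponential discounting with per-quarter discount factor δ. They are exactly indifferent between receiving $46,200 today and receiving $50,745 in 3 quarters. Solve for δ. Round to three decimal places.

δ ≈ 0.984

Indifference means u(46200) = δ^3 · u(50745), so δ^3 = u(46200)/u(50745).
Since u(x) = √x, δ^3 = √(46200/50745) = 0.95417.
Taking the cube root: δ = 0.95417^(1/3) ≈ 0.984.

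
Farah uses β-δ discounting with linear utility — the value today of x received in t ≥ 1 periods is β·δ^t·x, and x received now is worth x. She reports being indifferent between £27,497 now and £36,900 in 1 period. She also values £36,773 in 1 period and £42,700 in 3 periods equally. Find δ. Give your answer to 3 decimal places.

δ ≈ 0.928

The second indifference involves only future payoffs, so β cancels: β·δ^1·36773 = β·δ^3·42700, giving δ^2 = 36773/42700 = 0.86119, so δ = 0.92801.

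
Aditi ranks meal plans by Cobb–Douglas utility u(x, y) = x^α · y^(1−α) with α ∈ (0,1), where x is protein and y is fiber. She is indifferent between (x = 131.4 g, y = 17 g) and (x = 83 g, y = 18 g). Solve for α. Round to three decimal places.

Set the two utilities equal: 131.4^α·17^(1−α) = 83^α·18^(1−α).
Taking logs: α·ln 131.4 + (1−α)·ln 17 = α·ln 83 + (1−α)·ln 18, i.e. α·0.459405 = (1−α)·0.057158.
Thus α·(0.516563) = 0.057158, so α = 0.057158/0.516563 ≈ 0.111.

α ≈ 0.111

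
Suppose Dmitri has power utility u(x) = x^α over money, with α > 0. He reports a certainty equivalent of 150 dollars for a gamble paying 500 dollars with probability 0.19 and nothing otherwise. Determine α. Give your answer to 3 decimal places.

α ≈ 1.379

EU(lottery) = 0.19·500^α + 0.81·0 = 0.19·500^α.
Equating: 150^α = 0.19·500^α, i.e. 0.3000^α = 0.19.
Take logs: α = ln 0.19 / ln(150/500) ≈ 1.37938.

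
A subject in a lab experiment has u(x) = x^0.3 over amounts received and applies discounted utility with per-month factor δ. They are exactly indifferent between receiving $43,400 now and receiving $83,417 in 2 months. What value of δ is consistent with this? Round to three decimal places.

δ ≈ 0.907

Equating discounted utilities: u(43400) = δ^2·u(83417) ⇒ δ^2 = u(43400)/u(83417).
Since u(x) = x^0.3, δ^2 = (43400/83417)^0.3 = 0.52028^0.3 = 0.82200.
Taking the square root: δ = 0.82200^(1/2) ≈ 0.907.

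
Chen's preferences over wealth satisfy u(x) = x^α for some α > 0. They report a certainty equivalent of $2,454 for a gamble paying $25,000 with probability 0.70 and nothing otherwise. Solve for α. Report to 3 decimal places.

The lottery's expected utility is 0.70·u(25000) + 0.30·u(0) = 0.70·25000^α (since u(0) = 0 for α > 0).
Equating: 2454^α = 0.70·25000^α, i.e. 0.0982^α = 0.70.
Take logs: α = ln 0.70 / ln(2454/25000) ≈ 0.15366.

α ≈ 0.154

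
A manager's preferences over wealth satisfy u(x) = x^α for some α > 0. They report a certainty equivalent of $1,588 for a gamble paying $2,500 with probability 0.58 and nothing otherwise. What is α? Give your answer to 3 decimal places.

α ≈ 1.200

EU(lottery) = 0.58·2500^α + 0.42·0 = 0.58·2500^α.
Indifference: 1588^α = 0.58·2500^α, so (1588/2500)^α = 0.58.
Take logs: α = ln 0.58 / ln(1588/2500) ≈ 1.20033.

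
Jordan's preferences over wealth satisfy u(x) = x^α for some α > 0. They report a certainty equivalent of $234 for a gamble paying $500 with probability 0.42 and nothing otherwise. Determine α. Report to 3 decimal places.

Since u(0) = 0, the lottery's EU is 0.42·500^α.
Equating: 234^α = 0.42·500^α, i.e. 0.4680^α = 0.42.
Take logs: α = ln 0.42 / ln(234/500) ≈ 1.14252.

α ≈ 1.143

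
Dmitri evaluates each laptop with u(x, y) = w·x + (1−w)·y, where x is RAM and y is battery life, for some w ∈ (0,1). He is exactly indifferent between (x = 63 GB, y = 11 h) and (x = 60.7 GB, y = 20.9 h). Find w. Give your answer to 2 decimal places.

w = 0.81

Equating utilities: w·63 + (1−w)·11 = w·60.7 + (1−w)·20.9.
w·(63−60.7) = (1−w)·(20.9−11), i.e. w·2.3 = (1−w)·9.9.
The marginal rate of substitution is 9.9/2.3, so w = 9.9/(2.3+9.9) = 0.81.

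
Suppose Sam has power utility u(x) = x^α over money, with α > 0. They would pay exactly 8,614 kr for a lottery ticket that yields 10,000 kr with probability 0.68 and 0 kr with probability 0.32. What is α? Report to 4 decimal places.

The lottery's expected utility is 0.68·u(10000) + 0.32·u(0) = 0.68·10000^α (since u(0) = 0 for α > 0).
Setting u(8614) equal to that: 8614^α = 0.68·10000^α ⇒ (8614/10000)^α = 0.68.
Taking logs: α·ln(8614/10000) = ln(0.68), so α = -0.3856625 / -0.1491963 ≈ 2.5849.

α ≈ 2.5849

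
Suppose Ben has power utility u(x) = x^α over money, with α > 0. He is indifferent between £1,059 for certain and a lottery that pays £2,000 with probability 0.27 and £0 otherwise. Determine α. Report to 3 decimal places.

The lottery's expected utility is 0.27·u(2000) + 0.73·u(0) = 0.27·2000^α (since u(0) = 0 for α > 0).
Equating: 1059^α = 0.27·2000^α, i.e. 0.5295^α = 0.27.
Taking logs: α·ln(1059/2000) = ln(0.27), so α = -1.309333 / -0.635822 ≈ 2.059.

α ≈ 2.059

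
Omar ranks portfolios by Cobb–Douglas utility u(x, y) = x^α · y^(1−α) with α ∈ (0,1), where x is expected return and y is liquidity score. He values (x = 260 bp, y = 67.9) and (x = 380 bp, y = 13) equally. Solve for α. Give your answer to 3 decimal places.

Set the two utilities equal: 260^α·67.9^(1−α) = 380^α·13^(1−α).
Taking logs: α·ln 260 + (1−α)·ln 67.9 = α·ln 380 + (1−α)·ln 13, i.e. α·-0.379490 = (1−α)·-1.653087.
Thus α·(-2.032577) = -1.653087, so α = -1.653087/-2.032577 ≈ 0.813.

α ≈ 0.813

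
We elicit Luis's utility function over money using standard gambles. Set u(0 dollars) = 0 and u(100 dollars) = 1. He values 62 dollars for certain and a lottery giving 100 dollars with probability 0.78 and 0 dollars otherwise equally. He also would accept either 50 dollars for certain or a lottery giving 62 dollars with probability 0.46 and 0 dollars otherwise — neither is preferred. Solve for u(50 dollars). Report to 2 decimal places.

First, u(62 dollars) = 0.78·u(100 dollars) + 0.22·u(0 dollars) = 0.78.
Then u(50 dollars) = 0.46·u(62 dollars) + 0.54·u(0 dollars) = 0.46·0.78 + 0.54·0.00 = 0.3588.

0.36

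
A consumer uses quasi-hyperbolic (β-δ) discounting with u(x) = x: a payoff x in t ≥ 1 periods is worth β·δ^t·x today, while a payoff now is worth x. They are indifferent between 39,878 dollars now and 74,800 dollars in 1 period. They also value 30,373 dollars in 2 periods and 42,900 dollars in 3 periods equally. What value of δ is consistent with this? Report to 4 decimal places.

The second indifference involves only future payoffs, so β cancels: β·δ^2·30373 = β·δ^3·42900, giving δ = 30373/42900 = 0.70800.

δ ≈ 0.7080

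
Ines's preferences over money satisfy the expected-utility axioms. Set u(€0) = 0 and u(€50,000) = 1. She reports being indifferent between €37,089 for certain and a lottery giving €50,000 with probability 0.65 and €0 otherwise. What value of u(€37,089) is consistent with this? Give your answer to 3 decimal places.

By the standard-gamble method, u(€37,089) is just the indifference probability on the best outcome: 0.65.

0.650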